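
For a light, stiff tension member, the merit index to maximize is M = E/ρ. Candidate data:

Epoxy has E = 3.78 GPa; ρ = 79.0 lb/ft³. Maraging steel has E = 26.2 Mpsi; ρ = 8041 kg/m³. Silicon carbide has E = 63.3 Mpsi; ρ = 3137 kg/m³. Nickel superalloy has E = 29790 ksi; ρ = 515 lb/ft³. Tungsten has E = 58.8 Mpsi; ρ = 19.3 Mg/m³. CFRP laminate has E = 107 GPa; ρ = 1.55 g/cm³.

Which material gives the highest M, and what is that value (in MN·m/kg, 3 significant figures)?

Putting every candidate on a common basis:
  epoxy: E = 3.780 GPa, ρ = 1265 kg/m³
  maraging steel: E = 180.6 GPa, ρ = 8041 kg/m³
  silicon carbide: E = 436.4 GPa, ρ = 3137 kg/m³
  nickel superalloy: E = 205.4 GPa, ρ = 8250 kg/m³
  tungsten: E = 405.4 GPa, ρ = 19300 kg/m³
  CFRP laminate: E = 107.0 GPa, ρ = 1550 kg/m³
  silicon carbide: M = 139 MN·m/kg
  CFRP laminate: M = 69.0 MN·m/kg
  nickel superalloy: M = 24.9 MN·m/kg
  maraging steel: M = 22.5 MN·m/kg
  tungsten: M = 21.0 MN·m/kg
  epoxy: M = 2.99 MN·m/kg
Highest index: silicon carbide.

silicon carbide, M = 139 MN·m/kg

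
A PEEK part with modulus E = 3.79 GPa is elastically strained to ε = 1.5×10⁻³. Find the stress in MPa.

σ = E·ε = 3790 MPa × 1.5×10⁻³ = 5.69 MPa.

5.69 MPa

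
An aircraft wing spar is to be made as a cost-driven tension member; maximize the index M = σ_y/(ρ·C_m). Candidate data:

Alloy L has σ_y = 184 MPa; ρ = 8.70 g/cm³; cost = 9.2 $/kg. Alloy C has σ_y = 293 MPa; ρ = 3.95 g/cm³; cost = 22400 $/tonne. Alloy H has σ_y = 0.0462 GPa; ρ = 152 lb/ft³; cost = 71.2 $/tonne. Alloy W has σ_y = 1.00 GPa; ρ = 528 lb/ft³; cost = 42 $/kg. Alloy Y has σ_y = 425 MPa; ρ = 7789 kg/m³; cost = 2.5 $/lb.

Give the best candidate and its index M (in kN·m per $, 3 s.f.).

Normalizing units and computing the index:
  alloy L: σ_y = 184.0 MPa, ρ = 8700 kg/m³, cost = 9.200 $/kg
  alloy C: σ_y = 293.0 MPa, ρ = 3950 kg/m³, cost = 22.40 $/kg
  alloy H: σ_y = 46.20 MPa, ρ = 2435 kg/m³, cost = 0.07120 $/kg
  alloy W: σ_y = 1000 MPa, ρ = 8458 kg/m³, cost = 42.00 $/kg
  alloy Y: σ_y = 425.0 MPa, ρ = 7789 kg/m³, cost = 5.511 $/kg
  alloy H: M = 267 kN·m per $
  alloy Y: M = 9.90 kN·m per $
  alloy C: M = 3.31 kN·m per $
  alloy W: M = 2.82 kN·m per $
  alloy L: M = 2.30 kN·m per $
Alloy H has the largest M.

alloy H, M = 267 kN·m per $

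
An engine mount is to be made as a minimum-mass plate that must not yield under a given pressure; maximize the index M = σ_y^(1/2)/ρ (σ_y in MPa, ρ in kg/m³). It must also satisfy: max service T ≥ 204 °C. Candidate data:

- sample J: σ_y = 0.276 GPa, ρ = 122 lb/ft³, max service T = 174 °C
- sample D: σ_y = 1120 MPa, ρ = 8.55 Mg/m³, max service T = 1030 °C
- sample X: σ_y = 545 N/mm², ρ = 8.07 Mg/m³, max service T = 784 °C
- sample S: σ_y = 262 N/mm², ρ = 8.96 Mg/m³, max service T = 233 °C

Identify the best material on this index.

Screen on constraints: max service T ≥ 204 °C. Survivors: sample D, sample X, sample S.
After converting to SI:
  sample D: σ_y = 1120 MPa, ρ = 8550 kg/m³
  sample X: σ_y = 545.0 MPa, ρ = 8070 kg/m³
  sample S: σ_y = 262.0 MPa, ρ = 8960 kg/m³
  sample D: M = 3.91×10⁻³
  sample X: M = 2.89×10⁻³
  sample S: M = 1.81×10⁻³
Highest index: sample D.

sample D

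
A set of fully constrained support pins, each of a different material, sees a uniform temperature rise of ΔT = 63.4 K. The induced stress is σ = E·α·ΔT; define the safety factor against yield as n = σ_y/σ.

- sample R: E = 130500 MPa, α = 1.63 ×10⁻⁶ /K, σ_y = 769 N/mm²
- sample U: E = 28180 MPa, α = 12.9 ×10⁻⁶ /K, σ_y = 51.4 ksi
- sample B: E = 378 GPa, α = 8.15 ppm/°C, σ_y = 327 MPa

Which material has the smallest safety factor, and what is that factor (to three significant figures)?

With everything in SI (GPa, ×10⁻⁶/K, MPa):
  sample R: E = 130.5, α = 1.63, σ_y = 769.0 → σ = 13.5 MPa, n = 57.0
  sample U: E = 28.18, α = 12.9, σ_y = 354.4 → σ = 23.0 MPa, n = 15.4
  sample B: E = 378.0, α = 8.15, σ_y = 327.0 → σ = 195 MPa, n = 1.67
Sample B has the lowest safety factor, n = 1.67.

sample B, n = 1.67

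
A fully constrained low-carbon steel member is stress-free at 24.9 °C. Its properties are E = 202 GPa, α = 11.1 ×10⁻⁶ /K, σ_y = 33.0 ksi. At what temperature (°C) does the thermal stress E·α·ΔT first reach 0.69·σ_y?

σ_y = 33.0 ksi = 227.5 MPa.
E·α·ΔT = 157.0 MPa ⇒ ΔT = 157.0 / (202.0×10³ × 11.1×10⁻⁶) = 70.02 K.
T = 24.9 + 70.02 = 94.92 °C.

94.9 °C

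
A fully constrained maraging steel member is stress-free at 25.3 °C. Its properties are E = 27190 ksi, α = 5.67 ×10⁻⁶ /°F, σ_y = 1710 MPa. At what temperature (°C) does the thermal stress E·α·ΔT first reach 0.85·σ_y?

785 °C

E = 27190 ksi = 187.5 GPa.
α = 5.67×10⁻⁶/°F × 9/5 = 10.2×10⁻⁶/K.
E·α·ΔT = 1454 MPa ⇒ ΔT = 1454 / (187.5×10³ × 10.2×10⁻⁶) = 759.7 K.
T = 25.3 + 759.7 = 785.0 °C.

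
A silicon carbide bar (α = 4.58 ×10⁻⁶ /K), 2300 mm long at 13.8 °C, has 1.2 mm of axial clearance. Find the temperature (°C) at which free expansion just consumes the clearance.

α·L₀·ΔT = 1.2 mm ⇒ ΔT = 1.2 / (4.58×10⁻⁶ × 2300.0) = 113.9 K.
T = 13.8 + 113.9 = 127.7 °C.

128 °C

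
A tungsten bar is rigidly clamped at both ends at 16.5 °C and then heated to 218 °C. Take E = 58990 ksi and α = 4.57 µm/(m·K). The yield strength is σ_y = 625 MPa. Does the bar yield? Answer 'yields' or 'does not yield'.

E = 58990 ksi = 406.7 GPa.
ΔT = 201.5 K. Constrained thermal stress σ = E·α·ΔT = 406.7×10³ MPa × 4.57×10⁻⁶ × 201.5 = 375 MPa (compressive).
Compare to σ_y = 625 MPa: σ < σ_y, so it does not yield.

does not yield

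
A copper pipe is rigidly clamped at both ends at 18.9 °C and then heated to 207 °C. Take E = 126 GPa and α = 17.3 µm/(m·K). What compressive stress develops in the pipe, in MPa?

410 MPa

ΔT = 188.1 K. Constrained thermal stress σ = E·α·ΔT = 126.0×10³ MPa × 17.3×10⁻⁶ × 188.1 = 410 MPa (compressive).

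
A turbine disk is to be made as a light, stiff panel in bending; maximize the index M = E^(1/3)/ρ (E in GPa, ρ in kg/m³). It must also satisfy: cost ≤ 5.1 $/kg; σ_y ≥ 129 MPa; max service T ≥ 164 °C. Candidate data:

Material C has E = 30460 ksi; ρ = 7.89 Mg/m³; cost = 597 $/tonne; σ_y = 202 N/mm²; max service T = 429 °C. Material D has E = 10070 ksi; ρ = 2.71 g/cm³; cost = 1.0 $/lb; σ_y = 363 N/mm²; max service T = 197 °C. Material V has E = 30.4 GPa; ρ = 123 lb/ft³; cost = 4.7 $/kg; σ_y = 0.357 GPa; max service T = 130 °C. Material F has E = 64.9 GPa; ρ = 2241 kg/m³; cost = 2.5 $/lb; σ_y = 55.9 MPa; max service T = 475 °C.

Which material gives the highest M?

material D

Screen on constraints: cost ≤ 5.1 $/kg; σ_y ≥ 129 MPa; max service T ≥ 164 °C. Survivors: material C, material D.
Convert each candidate to consistent units, then evaluate M:
  material C: E = 210.0 GPa, ρ = 7890 kg/m³
  material D: E = 69.43 GPa, ρ = 2710 kg/m³
  material D: M = 1.52×10⁻³
  material C: M = 0.753×10⁻³
Highest index: material D.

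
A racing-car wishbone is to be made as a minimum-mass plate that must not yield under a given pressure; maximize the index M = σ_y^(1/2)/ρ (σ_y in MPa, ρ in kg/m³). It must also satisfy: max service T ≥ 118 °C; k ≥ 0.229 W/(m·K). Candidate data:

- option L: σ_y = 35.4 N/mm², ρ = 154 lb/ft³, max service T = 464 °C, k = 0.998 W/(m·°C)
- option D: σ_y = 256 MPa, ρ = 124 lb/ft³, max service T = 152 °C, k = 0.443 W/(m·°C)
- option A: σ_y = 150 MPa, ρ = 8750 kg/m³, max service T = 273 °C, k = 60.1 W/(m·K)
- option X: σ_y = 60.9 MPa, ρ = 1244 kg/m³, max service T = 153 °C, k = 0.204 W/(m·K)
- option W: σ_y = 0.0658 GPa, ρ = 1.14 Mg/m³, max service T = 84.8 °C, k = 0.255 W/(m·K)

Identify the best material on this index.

Screen on constraints: max service T ≥ 118 °C; k ≥ 0.229 W/(m·K). Survivors: option L, option D, option A.
Putting every candidate on a common basis:
  option L: σ_y = 35.40 MPa, ρ = 2467 kg/m³
  option D: σ_y = 256.0 MPa, ρ = 1986 kg/m³
  option A: σ_y = 150.0 MPa, ρ = 8750 kg/m³
  option D: M = 8.06×10⁻³
  option L: M = 2.41×10⁻³
  option A: M = 1.40×10⁻³
The maximum is for option D.

option D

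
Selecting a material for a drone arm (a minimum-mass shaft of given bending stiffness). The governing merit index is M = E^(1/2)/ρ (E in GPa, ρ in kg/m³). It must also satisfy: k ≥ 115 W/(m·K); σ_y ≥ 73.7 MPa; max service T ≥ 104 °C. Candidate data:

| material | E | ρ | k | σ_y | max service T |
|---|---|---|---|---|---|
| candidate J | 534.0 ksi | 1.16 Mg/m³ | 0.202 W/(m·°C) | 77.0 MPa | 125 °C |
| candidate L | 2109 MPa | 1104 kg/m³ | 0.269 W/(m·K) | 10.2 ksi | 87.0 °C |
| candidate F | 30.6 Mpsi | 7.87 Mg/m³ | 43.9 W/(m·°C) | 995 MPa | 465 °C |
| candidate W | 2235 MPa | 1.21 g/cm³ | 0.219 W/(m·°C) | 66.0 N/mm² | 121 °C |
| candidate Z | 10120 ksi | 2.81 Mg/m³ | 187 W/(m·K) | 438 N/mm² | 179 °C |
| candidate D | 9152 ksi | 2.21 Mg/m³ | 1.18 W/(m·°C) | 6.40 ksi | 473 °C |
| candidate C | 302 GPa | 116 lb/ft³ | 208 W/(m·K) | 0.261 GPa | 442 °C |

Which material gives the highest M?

candidate C

Screen on constraints: k ≥ 115 W/(m·K); σ_y ≥ 73.7 MPa; max service T ≥ 104 °C. Survivors: candidate Z, candidate C.
Normalizing units and computing the index:
  candidate Z: E = 69.77 GPa, ρ = 2810 kg/m³
  candidate C: E = 302.0 GPa, ρ = 1858 kg/m³
  candidate C: M = 9.35×10⁻³
  candidate Z: M = 2.97×10⁻³
The maximum is for candidate C.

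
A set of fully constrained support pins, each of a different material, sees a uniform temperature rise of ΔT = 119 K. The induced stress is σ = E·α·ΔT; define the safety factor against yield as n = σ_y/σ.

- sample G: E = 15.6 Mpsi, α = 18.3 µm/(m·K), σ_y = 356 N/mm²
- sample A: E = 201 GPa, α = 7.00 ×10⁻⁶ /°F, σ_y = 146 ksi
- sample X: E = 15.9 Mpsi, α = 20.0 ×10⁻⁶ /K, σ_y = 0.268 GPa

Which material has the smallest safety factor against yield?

sample X

Converting E to GPa, α to ×10⁻⁶/K, σ_y to MPa, then σ and n for each:
  sample G: E = 107.6, α = 18.3, σ_y = 356.0 → σ = 234 MPa, n = 1.52
  sample A: E = 201.0, α = 12.6, σ_y = 1007 → σ = 301 MPa, n = 3.34
  sample X: E = 109.6, α = 20.0, σ_y = 268.0 → σ = 261 MPa, n = 1.03
The minimum is sample X at n = 1.03.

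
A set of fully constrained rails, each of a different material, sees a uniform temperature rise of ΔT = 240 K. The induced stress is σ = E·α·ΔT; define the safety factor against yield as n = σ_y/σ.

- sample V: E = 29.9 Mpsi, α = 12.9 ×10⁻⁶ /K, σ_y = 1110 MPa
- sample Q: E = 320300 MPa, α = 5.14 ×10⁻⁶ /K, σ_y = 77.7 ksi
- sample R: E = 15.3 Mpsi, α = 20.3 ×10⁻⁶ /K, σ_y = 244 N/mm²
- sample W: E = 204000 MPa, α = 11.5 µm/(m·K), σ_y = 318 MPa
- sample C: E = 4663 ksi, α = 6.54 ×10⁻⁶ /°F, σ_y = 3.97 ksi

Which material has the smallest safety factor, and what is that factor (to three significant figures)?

sample C, n = 0.301

Converting E to GPa, α to ×10⁻⁶/K, σ_y to MPa, then σ and n for each:
  sample V: E = 206.2, α = 12.9, σ_y = 1110 → σ = 638 MPa, n = 1.74
  sample Q: E = 320.3, α = 5.14, σ_y = 535.7 → σ = 395 MPa, n = 1.36
  sample R: E = 105.5, α = 20.3, σ_y = 244.0 → σ = 514 MPa, n = 0.475
  sample W: E = 204.0, α = 11.5, σ_y = 318.0 → σ = 563 MPa, n = 0.565
  sample C: E = 32.15, α = 11.8, σ_y = 27.37 → σ = 90.8 MPa, n = 0.301
Smallest n: sample C with n = 0.301.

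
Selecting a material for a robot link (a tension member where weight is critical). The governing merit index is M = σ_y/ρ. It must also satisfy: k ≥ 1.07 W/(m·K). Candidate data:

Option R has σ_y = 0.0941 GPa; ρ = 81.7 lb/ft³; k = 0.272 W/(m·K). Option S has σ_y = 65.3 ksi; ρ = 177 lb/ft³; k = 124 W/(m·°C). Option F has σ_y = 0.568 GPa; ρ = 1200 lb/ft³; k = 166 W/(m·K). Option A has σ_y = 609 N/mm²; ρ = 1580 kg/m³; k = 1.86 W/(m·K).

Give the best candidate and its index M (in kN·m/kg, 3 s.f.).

Screen on constraints: k ≥ 1.07 W/(m·K). Survivors: option S, option F, option A.
Putting every candidate on a common basis:
  option S: σ_y = 450.2 MPa, ρ = 2835 kg/m³
  option F: σ_y = 568.0 MPa, ρ = 19220 kg/m³
  option A: σ_y = 609.0 MPa, ρ = 1580 kg/m³
  option A: M = 385 kN·m/kg
  option S: M = 159 kN·m/kg
  option F: M = 29.5 kN·m/kg
Option A ranks first.

option A, M = 385 kN·m/kg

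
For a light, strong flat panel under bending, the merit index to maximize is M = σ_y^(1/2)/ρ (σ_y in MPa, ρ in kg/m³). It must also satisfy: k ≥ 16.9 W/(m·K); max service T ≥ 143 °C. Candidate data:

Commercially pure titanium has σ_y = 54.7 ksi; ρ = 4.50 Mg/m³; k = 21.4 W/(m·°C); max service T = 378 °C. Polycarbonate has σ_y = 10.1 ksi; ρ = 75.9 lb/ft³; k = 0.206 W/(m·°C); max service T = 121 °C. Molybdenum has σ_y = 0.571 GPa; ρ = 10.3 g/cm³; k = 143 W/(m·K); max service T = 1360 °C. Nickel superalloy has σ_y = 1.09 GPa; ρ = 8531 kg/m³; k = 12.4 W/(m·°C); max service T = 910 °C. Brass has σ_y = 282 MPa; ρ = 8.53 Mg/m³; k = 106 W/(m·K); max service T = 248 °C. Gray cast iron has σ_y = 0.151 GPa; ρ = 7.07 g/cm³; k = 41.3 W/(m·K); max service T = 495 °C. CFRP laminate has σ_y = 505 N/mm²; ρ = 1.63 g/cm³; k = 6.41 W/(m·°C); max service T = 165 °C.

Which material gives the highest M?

commercially pure titanium

Screen on constraints: k ≥ 16.9 W/(m·K); max service T ≥ 143 °C. Survivors: commercially pure titanium, molybdenum, brass, gray cast iron.
Putting every candidate on a common basis:
  commercially pure titanium: σ_y = 377.1 MPa, ρ = 4500 kg/m³
  molybdenum: σ_y = 571.0 MPa, ρ = 10300 kg/m³
  brass: σ_y = 282.0 MPa, ρ = 8530 kg/m³
  gray cast iron: σ_y = 151.0 MPa, ρ = 7070 kg/m³
  commercially pure titanium: M = 4.32×10⁻³
  molybdenum: M = 2.32×10⁻³
  brass: M = 1.97×10⁻³
  gray cast iron: M = 1.74×10⁻³
Commercially pure titanium has the largest M.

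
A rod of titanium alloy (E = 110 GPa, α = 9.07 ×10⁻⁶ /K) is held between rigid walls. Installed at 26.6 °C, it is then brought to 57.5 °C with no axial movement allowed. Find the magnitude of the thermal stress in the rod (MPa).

ΔT = 30.90 K. Constrained thermal stress σ = E·α·ΔT = 110.0×10³ MPa × 9.07×10⁻⁶ × 30.90 = 30.8 MPa (compressive).

30.8 MPa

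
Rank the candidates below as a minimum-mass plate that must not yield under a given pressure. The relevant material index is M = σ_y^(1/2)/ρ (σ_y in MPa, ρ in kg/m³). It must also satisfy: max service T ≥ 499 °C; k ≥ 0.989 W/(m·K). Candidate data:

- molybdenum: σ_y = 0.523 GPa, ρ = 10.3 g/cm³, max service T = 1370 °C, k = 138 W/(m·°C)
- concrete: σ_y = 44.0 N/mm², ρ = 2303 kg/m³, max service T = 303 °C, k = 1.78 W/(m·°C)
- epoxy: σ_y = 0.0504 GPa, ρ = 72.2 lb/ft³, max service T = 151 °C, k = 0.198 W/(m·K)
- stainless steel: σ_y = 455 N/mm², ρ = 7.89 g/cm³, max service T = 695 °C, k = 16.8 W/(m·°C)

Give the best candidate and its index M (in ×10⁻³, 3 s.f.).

stainless steel, M = 2.70×10⁻³

Screen on constraints: max service T ≥ 499 °C; k ≥ 0.989 W/(m·K). Survivors: molybdenum, stainless steel.
After converting to SI:
  molybdenum: σ_y = 523.0 MPa, ρ = 10300 kg/m³
  stainless steel: σ_y = 455.0 MPa, ρ = 7890 kg/m³
  stainless steel: M = 2.70×10⁻³
  molybdenum: M = 2.22×10⁻³
Stainless steel ranks first.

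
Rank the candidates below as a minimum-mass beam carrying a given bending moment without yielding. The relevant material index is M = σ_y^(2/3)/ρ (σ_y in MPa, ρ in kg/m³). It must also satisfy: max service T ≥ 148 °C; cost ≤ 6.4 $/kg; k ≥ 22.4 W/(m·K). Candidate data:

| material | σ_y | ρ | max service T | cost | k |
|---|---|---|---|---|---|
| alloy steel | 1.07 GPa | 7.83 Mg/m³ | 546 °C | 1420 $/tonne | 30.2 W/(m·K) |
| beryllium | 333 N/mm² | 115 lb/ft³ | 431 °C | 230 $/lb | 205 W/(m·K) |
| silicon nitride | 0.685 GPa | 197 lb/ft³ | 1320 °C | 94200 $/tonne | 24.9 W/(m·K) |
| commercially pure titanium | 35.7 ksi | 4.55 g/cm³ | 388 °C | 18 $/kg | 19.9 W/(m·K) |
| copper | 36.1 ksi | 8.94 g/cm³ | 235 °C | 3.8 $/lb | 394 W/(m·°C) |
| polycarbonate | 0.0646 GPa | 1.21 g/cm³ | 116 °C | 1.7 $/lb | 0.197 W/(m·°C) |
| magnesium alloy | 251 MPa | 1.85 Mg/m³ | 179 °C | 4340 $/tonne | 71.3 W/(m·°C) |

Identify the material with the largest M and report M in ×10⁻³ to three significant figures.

magnesium alloy, M = 21.5×10⁻³

Screen on constraints: max service T ≥ 148 °C; cost ≤ 6.4 $/kg; k ≥ 22.4 W/(m·K). Survivors: alloy steel, magnesium alloy.
After converting to SI:
  alloy steel: σ_y = 1070 MPa, ρ = 7830 kg/m³
  magnesium alloy: σ_y = 251.0 MPa, ρ = 1850 kg/m³
  magnesium alloy: M = 21.5×10⁻³
  alloy steel: M = 13.4×10⁻³
Highest index: magnesium alloy.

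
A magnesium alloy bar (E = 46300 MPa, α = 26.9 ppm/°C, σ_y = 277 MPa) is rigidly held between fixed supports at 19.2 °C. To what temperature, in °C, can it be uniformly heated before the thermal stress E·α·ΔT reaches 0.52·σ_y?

135 °C

E = 46300 MPa = 46.30 GPa.
E·α·ΔT = 144.0 MPa ⇒ ΔT = 144.0 / (46.30×10³ × 26.9×10⁻⁶) = 115.7 K.
T = 19.2 + 115.7 = 134.9 °C.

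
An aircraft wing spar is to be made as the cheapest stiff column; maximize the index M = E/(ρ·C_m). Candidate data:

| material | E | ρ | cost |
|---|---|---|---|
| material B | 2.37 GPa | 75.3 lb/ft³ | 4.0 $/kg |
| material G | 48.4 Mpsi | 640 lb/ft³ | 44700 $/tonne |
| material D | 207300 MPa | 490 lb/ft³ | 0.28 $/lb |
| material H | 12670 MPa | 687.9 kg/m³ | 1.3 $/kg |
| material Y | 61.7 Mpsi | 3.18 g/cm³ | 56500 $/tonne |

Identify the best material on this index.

material D

Putting every candidate on a common basis:
  material B: E = 2.370 GPa, ρ = 1206 kg/m³, cost = 4.000 $/kg
  material G: E = 333.7 GPa, ρ = 10250 kg/m³, cost = 44.70 $/kg
  material D: E = 207.3 GPa, ρ = 7849 kg/m³, cost = 0.6173 $/kg
  material H: E = 12.67 GPa, ρ = 687.9 kg/m³, cost = 1.300 $/kg
  material Y: E = 425.4 GPa, ρ = 3180 kg/m³, cost = 56.50 $/kg
  material D: M = 42.8 MN·m per $
  material H: M = 14.2 MN·m per $
  material Y: M = 2.37 MN·m per $
  material G: M = 0.728 MN·m per $
  material B: M = 0.491 MN·m per $
Material D ranks first.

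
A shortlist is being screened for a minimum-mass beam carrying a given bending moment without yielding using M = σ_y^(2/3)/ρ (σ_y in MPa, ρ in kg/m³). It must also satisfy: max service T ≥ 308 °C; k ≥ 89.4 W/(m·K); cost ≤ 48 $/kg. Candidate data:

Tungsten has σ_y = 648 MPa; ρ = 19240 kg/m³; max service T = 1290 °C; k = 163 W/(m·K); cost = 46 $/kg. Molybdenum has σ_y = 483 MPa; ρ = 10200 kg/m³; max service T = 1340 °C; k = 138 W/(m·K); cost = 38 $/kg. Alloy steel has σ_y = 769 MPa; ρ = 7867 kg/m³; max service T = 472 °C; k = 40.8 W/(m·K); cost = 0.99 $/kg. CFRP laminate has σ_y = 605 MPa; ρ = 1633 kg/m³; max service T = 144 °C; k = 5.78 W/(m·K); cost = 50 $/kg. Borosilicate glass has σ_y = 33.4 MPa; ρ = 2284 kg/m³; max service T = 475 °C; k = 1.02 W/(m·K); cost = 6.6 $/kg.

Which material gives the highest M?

Screen on constraints: max service T ≥ 308 °C; k ≥ 89.4 W/(m·K); cost ≤ 48 $/kg. Survivors: tungsten, molybdenum.
Computing M directly (units already consistent):
  molybdenum: M = 6.04×10⁻³
  tungsten: M = 3.89×10⁻³
Highest index: molybdenum.

molybdenum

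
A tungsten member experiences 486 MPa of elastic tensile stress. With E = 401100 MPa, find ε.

E = 401100 MPa = 401.1 GPa = 401100 MPa.
ε = σ/E = 486 / 401100 = 1.21×10⁻³.

1.21×10⁻³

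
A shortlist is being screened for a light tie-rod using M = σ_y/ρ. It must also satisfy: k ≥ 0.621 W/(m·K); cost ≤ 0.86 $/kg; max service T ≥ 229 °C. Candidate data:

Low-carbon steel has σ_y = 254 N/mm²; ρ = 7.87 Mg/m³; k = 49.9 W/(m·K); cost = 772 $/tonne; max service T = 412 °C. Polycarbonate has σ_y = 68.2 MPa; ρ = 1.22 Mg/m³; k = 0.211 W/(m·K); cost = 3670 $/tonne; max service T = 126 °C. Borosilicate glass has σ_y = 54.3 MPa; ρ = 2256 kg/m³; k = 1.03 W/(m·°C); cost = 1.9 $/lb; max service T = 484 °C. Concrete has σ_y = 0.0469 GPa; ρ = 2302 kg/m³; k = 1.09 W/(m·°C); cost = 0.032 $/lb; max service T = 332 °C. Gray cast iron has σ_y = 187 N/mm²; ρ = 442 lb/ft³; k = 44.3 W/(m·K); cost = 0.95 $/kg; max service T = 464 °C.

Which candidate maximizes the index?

Screen on constraints: k ≥ 0.621 W/(m·K); cost ≤ 0.86 $/kg; max service T ≥ 229 °C. Survivors: low-carbon steel, concrete.
Convert each candidate to consistent units, then evaluate M:
  low-carbon steel: σ_y = 254.0 MPa, ρ = 7870 kg/m³
  concrete: σ_y = 46.90 MPa, ρ = 2302 kg/m³
  low-carbon steel: M = 32.3 kN·m/kg
  concrete: M = 20.4 kN·m/kg
Low-carbon steel ranks first.

low-carbon steel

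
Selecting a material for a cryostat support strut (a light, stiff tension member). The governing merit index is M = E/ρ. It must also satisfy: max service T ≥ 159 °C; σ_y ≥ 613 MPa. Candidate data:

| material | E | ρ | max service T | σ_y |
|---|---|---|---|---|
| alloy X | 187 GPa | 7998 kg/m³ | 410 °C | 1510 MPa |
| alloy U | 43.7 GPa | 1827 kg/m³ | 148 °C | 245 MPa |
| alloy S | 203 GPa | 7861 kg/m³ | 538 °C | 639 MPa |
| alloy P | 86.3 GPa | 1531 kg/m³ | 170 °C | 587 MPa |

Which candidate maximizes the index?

alloy S

Screen on constraints: max service T ≥ 159 °C; σ_y ≥ 613 MPa. Survivors: alloy X, alloy S.
Computing M directly (units already consistent):
  alloy S: M = 25.8 MN·m/kg
  alloy X: M = 23.4 MN·m/kg
The maximum is for alloy S.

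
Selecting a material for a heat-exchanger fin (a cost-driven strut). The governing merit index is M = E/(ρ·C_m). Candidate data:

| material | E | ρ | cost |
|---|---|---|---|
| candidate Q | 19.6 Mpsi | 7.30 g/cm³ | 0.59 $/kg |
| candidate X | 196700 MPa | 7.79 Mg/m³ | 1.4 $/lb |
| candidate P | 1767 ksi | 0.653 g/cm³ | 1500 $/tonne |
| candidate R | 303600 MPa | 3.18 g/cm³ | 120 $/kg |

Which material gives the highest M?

Putting every candidate on a common basis:
  candidate Q: E = 135.1 GPa, ρ = 7300 kg/m³, cost = 0.5900 $/kg
  candidate X: E = 196.7 GPa, ρ = 7790 kg/m³, cost = 3.086 $/kg
  candidate P: E = 12.18 GPa, ρ = 653.0 kg/m³, cost = 1.500 $/kg
  candidate R: E = 303.6 GPa, ρ = 3180 kg/m³, cost = 120.0 $/kg
  candidate Q: M = 31.4 MN·m per $
  candidate P: M = 12.4 MN·m per $
  candidate X: M = 8.18 MN·m per $
  candidate R: M = 0.796 MN·m per $
Highest index: candidate Q.

candidate Q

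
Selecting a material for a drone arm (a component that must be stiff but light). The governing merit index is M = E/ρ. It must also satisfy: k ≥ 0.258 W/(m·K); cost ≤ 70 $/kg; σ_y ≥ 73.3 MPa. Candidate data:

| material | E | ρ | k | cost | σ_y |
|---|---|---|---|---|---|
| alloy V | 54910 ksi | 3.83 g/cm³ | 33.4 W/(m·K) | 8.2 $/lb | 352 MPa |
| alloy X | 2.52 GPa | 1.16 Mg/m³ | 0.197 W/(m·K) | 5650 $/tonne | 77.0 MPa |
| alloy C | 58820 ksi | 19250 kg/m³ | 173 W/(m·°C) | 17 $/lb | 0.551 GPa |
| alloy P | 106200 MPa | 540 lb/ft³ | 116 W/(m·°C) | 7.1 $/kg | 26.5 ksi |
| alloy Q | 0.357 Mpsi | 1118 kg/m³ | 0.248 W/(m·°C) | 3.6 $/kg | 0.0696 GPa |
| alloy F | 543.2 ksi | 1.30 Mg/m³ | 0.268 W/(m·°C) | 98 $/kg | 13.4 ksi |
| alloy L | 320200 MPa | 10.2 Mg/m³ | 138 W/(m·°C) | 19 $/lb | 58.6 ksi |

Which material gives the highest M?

alloy V

Screen on constraints: k ≥ 0.258 W/(m·K); cost ≤ 70 $/kg; σ_y ≥ 73.3 MPa. Survivors: alloy V, alloy C, alloy P, alloy L.
After converting to SI:
  alloy V: E = 378.6 GPa, ρ = 3830 kg/m³
  alloy C: E = 405.5 GPa, ρ = 19250 kg/m³
  alloy P: E = 106.2 GPa, ρ = 8650 kg/m³
  alloy L: E = 320.2 GPa, ρ = 10200 kg/m³
  alloy V: M = 98.8 MN·m/kg
  alloy L: M = 31.4 MN·m/kg
  alloy C: M = 21.1 MN·m/kg
  alloy P: M = 12.3 MN·m/kg
Highest index: alloy V.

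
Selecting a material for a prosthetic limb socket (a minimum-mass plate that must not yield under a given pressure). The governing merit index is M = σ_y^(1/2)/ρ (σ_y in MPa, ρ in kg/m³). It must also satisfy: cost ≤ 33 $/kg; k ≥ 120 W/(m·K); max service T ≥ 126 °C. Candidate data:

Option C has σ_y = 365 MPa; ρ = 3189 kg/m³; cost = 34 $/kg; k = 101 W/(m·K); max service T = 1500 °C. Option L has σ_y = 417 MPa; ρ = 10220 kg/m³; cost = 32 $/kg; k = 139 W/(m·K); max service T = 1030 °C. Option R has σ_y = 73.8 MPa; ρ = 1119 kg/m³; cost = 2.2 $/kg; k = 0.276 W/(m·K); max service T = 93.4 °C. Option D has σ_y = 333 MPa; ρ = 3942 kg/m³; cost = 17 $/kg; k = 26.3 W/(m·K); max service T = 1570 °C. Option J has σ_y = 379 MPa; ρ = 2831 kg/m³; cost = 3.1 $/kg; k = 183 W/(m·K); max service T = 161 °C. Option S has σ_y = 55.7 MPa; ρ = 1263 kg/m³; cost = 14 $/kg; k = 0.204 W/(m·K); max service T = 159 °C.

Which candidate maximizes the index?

Screen on constraints: cost ≤ 33 $/kg; k ≥ 120 W/(m·K); max service T ≥ 126 °C. Survivors: option L, option J.
Evaluate M for each candidate:
  option J: M = 6.88×10⁻³
  option L: M = 2.00×10⁻³
Option J ranks first.

option J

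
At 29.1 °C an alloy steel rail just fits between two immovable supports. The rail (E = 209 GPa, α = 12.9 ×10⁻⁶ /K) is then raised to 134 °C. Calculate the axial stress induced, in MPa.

283 MPa

ΔT = 104.9 K. Constrained thermal stress σ = E·α·ΔT = 209.0×10³ MPa × 12.9×10⁻⁶ × 104.9 = 283 MPa (compressive).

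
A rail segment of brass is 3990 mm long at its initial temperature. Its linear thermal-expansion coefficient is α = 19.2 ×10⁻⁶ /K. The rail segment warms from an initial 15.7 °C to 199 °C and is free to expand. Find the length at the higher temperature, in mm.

ΔT = 199 − 15.7 = 183.3 K.
ΔL = α·L₀·ΔT = 19.2×10⁻⁶ × 3990 mm × 183.3 K = 14.0 mm.
L = L₀ + ΔL = 3990 + 14.0 = 4004.0 mm.

4004.0 mm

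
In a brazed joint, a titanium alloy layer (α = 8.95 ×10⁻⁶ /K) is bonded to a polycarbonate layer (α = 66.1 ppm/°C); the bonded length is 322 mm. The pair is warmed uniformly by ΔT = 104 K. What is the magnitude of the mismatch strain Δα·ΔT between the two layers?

Δα = |8.95 − 66.1|×10⁻⁶/K = 57.1×10⁻⁶/K.
Mismatch strain = Δα·ΔT = 57.1×10⁻⁶ × 104.0 = 5.94×10⁻³.

5.94×10⁻³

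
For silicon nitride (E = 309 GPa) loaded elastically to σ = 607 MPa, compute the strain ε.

1.96×10⁻³

ε = σ/E = 607 / 309000 = 1.96×10⁻³.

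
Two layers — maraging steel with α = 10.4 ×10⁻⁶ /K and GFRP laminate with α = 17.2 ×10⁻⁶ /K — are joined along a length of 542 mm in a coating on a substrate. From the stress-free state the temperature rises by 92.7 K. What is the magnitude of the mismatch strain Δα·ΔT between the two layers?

6.30×10⁻⁴

Δα = |10.4 − 17.2|×10⁻⁶/K = 6.80×10⁻⁶/K.
Mismatch strain = Δα·ΔT = 6.80×10⁻⁶ × 92.7 = 6.30×10⁻⁴.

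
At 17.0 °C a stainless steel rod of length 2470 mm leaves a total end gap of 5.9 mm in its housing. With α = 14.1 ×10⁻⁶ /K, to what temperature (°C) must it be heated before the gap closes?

α·L₀·ΔT = 5.9 mm ⇒ ΔT = 5.9 / (14.1×10⁻⁶ × 2470.0) = 169.4 K.
T = 17.0 + 169.4 = 186.4 °C.

186 °C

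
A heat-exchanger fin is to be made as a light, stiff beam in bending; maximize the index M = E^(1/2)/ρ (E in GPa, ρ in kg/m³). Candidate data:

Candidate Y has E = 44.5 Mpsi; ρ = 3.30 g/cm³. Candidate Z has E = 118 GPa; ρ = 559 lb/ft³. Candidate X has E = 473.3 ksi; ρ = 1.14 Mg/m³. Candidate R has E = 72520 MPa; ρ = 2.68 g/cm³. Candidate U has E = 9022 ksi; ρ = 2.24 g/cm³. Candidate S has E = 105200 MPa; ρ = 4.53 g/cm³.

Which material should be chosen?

Normalizing units and computing the index:
  candidate Y: E = 306.8 GPa, ρ = 3300 kg/m³
  candidate Z: E = 118.0 GPa, ρ = 8954 kg/m³
  candidate X: E = 3.263 GPa, ρ = 1140 kg/m³
  candidate R: E = 72.52 GPa, ρ = 2680 kg/m³
  candidate U: E = 62.20 GPa, ρ = 2240 kg/m³
  candidate S: E = 105.2 GPa, ρ = 4530 kg/m³
  candidate Y: M = 5.31×10⁻³
  candidate U: M = 3.52×10⁻³
  candidate R: M = 3.18×10⁻³
  candidate S: M = 2.26×10⁻³
  candidate X: M = 1.58×10⁻³
  candidate Z: M = 1.21×10⁻³
Highest index: candidate Y.

candidate Y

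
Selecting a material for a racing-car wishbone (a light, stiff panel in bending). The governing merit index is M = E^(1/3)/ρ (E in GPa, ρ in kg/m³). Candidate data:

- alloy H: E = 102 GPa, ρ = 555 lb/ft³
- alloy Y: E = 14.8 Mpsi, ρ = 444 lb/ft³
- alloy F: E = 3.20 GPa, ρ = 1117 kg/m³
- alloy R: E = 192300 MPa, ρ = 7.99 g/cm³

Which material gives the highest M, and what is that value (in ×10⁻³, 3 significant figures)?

alloy F, M = 1.32×10⁻³

After converting to SI:
  alloy H: E = 102.0 GPa, ρ = 8890 kg/m³
  alloy Y: E = 102.0 GPa, ρ = 7112 kg/m³
  alloy F: E = 3.200 GPa, ρ = 1117 kg/m³
  alloy R: E = 192.3 GPa, ρ = 7990 kg/m³
  alloy F: M = 1.32×10⁻³
  alloy R: M = 0.722×10⁻³
  alloy Y: M = 0.657×10⁻³
  alloy H: M = 0.526×10⁻³
The maximum is for alloy F.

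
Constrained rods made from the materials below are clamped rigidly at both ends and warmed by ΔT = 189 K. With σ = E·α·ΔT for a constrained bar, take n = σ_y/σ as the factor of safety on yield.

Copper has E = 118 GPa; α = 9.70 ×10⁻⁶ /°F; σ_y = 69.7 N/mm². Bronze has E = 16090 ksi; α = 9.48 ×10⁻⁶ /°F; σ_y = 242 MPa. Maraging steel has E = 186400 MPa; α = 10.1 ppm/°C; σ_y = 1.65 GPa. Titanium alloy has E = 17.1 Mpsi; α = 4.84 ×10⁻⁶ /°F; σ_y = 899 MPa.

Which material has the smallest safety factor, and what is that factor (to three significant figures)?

copper, n = 0.179

Converting E to GPa, α to ×10⁻⁶/K, σ_y to MPa, then σ and n for each:
  copper: E = 118.0, α = 17.5, σ_y = 69.70 → σ = 389 MPa, n = 0.179
  bronze: E = 110.9, α = 17.1, σ_y = 242.0 → σ = 358 MPa, n = 0.676
  maraging steel: E = 186.4, α = 10.1, σ_y = 1650 → σ = 356 MPa, n = 4.64
  titanium alloy: E = 117.9, α = 8.71, σ_y = 899.0 → σ = 194 MPa, n = 4.63
The minimum is copper at n = 0.179.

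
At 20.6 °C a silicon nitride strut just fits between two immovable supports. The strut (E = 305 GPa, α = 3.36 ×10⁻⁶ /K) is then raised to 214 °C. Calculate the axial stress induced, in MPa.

ΔT = 193.4 K. Constrained thermal stress σ = E·α·ΔT = 305.0×10³ MPa × 3.36×10⁻⁶ × 193.4 = 198 MPa (compressive).

198 MPa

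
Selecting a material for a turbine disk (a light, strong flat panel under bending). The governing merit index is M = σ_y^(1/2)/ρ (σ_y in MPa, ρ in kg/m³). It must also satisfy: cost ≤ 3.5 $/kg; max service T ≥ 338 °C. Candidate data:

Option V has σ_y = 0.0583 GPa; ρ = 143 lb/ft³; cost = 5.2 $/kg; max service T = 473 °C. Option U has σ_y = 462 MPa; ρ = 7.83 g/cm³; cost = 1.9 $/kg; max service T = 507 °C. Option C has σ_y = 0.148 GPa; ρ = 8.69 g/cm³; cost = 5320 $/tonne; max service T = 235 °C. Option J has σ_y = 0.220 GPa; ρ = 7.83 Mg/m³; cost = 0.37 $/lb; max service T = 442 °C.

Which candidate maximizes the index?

Screen on constraints: cost ≤ 3.5 $/kg; max service T ≥ 338 °C. Survivors: option U, option J.
After converting to SI:
  option U: σ_y = 462.0 MPa, ρ = 7830 kg/m³
  option J: σ_y = 220.0 MPa, ρ = 7830 kg/m³
  option U: M = 2.75×10⁻³
  option J: M = 1.89×10⁻³
Option U has the largest M.

option U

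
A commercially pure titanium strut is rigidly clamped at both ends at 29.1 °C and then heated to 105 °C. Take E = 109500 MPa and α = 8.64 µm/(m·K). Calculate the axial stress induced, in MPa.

71.8 MPa

E = 109500 MPa = 109.5 GPa.
ΔT = 75.90 K. Constrained thermal stress σ = E·α·ΔT = 109.5×10³ MPa × 8.64×10⁻⁶ × 75.90 = 71.8 MPa (compressive).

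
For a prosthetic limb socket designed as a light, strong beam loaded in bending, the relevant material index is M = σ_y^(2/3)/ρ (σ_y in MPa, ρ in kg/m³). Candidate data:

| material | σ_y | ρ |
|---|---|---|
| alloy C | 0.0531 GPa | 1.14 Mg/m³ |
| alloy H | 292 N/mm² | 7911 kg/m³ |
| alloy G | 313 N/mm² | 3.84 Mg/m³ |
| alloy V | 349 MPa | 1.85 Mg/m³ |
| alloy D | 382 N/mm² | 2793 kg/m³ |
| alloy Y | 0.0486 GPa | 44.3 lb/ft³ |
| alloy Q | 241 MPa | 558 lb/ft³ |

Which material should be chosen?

In SI units:
  alloy C: σ_y = 53.10 MPa, ρ = 1140 kg/m³
  alloy H: σ_y = 292.0 MPa, ρ = 7911 kg/m³
  alloy G: σ_y = 313.0 MPa, ρ = 3840 kg/m³
  alloy V: σ_y = 349.0 MPa, ρ = 1850 kg/m³
  alloy D: σ_y = 382.0 MPa, ρ = 2793 kg/m³
  alloy Y: σ_y = 48.60 MPa, ρ = 709.6 kg/m³
  alloy Q: σ_y = 241.0 MPa, ρ = 8938 kg/m³
  alloy V: M = 26.8×10⁻³
  alloy D: M = 18.8×10⁻³
  alloy Y: M = 18.8×10⁻³
  alloy C: M = 12.4×10⁻³
  alloy G: M = 12.0×10⁻³
  alloy H: M = 5.56×10⁻³
  alloy Q: M = 4.33×10⁻³
Alloy V ranks first.

alloy V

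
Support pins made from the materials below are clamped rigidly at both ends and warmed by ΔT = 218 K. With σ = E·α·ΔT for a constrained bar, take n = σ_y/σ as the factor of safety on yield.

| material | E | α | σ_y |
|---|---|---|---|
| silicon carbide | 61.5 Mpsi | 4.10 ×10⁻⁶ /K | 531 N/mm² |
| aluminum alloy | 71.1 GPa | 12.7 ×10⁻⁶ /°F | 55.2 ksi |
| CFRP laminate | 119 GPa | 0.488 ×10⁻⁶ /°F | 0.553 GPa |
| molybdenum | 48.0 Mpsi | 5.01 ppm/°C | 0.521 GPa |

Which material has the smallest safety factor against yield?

In consistent units (E in GPa, α in ×10⁻⁶/K, σ_y in MPa):
  silicon carbide: E = 424.0, α = 4.10, σ_y = 531.0 → σ = 379 MPa, n = 1.40
  aluminum alloy: E = 71.10, α = 22.9, σ_y = 380.6 → σ = 354 MPa, n = 1.07
  CFRP laminate: E = 119.0, α = 0.878, σ_y = 553.0 → σ = 22.8 MPa, n = 24.3
  molybdenum: E = 330.9, α = 5.01, σ_y = 521.0 → σ = 361 MPa, n = 1.44
Smallest n: aluminum alloy with n = 1.07.

aluminum alloy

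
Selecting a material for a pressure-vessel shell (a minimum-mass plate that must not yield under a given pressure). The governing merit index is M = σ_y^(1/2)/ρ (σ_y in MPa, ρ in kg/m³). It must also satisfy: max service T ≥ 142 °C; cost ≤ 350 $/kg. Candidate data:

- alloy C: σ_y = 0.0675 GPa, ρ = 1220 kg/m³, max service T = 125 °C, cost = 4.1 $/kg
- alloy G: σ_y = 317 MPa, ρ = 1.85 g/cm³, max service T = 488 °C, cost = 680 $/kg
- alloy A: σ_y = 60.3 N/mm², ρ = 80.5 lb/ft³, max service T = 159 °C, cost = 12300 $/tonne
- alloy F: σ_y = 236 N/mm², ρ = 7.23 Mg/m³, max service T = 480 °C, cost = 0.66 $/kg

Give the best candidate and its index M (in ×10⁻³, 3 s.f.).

alloy A, M = 6.02×10⁻³

Screen on constraints: max service T ≥ 142 °C; cost ≤ 350 $/kg. Survivors: alloy A, alloy F.
Putting every candidate on a common basis:
  alloy A: σ_y = 60.30 MPa, ρ = 1289 kg/m³
  alloy F: σ_y = 236.0 MPa, ρ = 7230 kg/m³
  alloy A: M = 6.02×10⁻³
  alloy F: M = 2.12×10⁻³
Alloy A has the largest M.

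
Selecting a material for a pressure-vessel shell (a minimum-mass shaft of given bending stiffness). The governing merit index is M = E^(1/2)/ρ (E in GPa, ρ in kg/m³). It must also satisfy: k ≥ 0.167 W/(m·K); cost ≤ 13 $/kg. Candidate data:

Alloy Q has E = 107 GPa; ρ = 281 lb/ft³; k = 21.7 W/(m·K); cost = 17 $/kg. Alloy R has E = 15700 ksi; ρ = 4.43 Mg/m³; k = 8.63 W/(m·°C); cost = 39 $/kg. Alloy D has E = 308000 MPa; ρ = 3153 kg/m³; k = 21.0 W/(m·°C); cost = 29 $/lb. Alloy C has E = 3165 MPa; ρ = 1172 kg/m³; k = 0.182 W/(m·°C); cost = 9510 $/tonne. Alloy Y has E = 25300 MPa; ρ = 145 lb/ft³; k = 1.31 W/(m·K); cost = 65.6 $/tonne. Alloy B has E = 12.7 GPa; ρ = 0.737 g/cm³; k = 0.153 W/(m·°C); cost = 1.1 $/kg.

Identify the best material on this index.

Screen on constraints: k ≥ 0.167 W/(m·K); cost ≤ 13 $/kg. Survivors: alloy C, alloy Y.
Putting every candidate on a common basis:
  alloy C: E = 3.165 GPa, ρ = 1172 kg/m³
  alloy Y: E = 25.30 GPa, ρ = 2323 kg/m³
  alloy Y: M = 2.17×10⁻³
  alloy C: M = 1.52×10⁻³
The maximum is for alloy Y.

alloy Y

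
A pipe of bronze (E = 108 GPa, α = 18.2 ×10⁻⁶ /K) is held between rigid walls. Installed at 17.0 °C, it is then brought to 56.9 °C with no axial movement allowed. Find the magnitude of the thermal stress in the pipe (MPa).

ΔT = 39.90 K. Constrained thermal stress σ = E·α·ΔT = 108.0×10³ MPa × 18.2×10⁻⁶ × 39.90 = 78.4 MPa (compressive).

78.4 MPa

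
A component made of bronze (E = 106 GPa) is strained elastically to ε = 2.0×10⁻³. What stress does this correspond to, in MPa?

σ = E·ε = 106000 MPa × 2.0×10⁻³ = 212 MPa.

212 MPa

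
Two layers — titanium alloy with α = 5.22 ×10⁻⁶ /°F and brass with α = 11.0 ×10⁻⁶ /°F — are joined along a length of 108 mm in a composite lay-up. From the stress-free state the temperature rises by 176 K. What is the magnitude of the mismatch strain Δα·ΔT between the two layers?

titanium alloy: α = 5.22×10⁻⁶/°F × 9/5 = 9.40×10⁻⁶/K.
brass: α = 11.0×10⁻⁶/°F × 9/5 = 19.8×10⁻⁶/K.
Δα = |9.40 − 19.8|×10⁻⁶/K = 10.4×10⁻⁶/K.
Mismatch strain = Δα·ΔT = 10.4×10⁻⁶ × 176.0 = 1.83×10⁻³.

1.83×10⁻³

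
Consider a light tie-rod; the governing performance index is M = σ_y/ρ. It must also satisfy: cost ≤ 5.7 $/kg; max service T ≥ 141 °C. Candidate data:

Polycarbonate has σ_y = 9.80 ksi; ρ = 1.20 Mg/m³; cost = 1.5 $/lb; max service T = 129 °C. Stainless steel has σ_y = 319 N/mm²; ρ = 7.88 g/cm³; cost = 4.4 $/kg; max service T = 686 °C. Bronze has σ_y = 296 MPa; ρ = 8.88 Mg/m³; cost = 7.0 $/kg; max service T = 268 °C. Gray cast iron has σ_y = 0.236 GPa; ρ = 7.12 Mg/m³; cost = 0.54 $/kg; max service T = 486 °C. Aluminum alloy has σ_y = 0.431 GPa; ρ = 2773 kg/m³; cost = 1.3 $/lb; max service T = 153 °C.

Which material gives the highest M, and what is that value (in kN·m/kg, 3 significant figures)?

aluminum alloy, M = 155 kN·m/kg

Screen on constraints: cost ≤ 5.7 $/kg; max service T ≥ 141 °C. Survivors: stainless steel, gray cast iron, aluminum alloy.
Putting every candidate on a common basis:
  stainless steel: σ_y = 319.0 MPa, ρ = 7880 kg/m³
  gray cast iron: σ_y = 236.0 MPa, ρ = 7120 kg/m³
  aluminum alloy: σ_y = 431.0 MPa, ρ = 2773 kg/m³
  aluminum alloy: M = 155 kN·m/kg
  stainless steel: M = 40.5 kN·m/kg
  gray cast iron: M = 33.1 kN·m/kg
Aluminum alloy ranks first.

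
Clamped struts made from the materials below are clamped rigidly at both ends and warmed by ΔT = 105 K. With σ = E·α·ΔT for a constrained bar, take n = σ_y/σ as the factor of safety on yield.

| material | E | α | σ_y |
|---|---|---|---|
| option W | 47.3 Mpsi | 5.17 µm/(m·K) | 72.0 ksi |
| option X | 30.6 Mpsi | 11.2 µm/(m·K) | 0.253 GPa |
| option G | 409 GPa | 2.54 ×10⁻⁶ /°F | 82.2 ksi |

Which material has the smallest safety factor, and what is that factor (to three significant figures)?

option X, n = 1.02

In consistent units (E in GPa, α in ×10⁻⁶/K, σ_y in MPa):
  option W: E = 326.1, α = 5.17, σ_y = 496.4 → σ = 177 MPa, n = 2.80
  option X: E = 211.0, α = 11.2, σ_y = 253.0 → σ = 248 MPa, n = 1.02
  option G: E = 409.0, α = 4.57, σ_y = 566.7 → σ = 196 MPa, n = 2.89
Option X has the lowest safety factor, n = 1.02.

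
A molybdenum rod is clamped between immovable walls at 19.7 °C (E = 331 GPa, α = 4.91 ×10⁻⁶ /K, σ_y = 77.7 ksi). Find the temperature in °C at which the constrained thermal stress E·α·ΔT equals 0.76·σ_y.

σ_y = 77.7 ksi = 535.7 MPa.
E·α·ΔT = 407.1 MPa ⇒ ΔT = 407.1 / (331.0×10³ × 4.91×10⁻⁶) = 250.5 K.
T = 19.7 + 250.5 = 270.2 °C.

270 °C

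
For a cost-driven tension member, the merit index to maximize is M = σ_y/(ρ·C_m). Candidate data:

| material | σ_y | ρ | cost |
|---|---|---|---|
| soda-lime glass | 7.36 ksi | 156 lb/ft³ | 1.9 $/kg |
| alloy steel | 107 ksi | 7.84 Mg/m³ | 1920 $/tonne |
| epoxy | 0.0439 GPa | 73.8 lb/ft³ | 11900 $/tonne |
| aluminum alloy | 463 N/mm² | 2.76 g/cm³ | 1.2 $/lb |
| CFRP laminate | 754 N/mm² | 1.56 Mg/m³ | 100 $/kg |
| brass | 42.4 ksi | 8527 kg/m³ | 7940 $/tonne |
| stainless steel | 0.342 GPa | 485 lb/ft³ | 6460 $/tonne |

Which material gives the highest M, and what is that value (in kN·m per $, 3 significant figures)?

aluminum alloy, M = 63.4 kN·m per $

Putting every candidate on a common basis:
  soda-lime glass: σ_y = 50.75 MPa, ρ = 2499 kg/m³, cost = 1.900 $/kg
  alloy steel: σ_y = 737.7 MPa, ρ = 7840 kg/m³, cost = 1.920 $/kg
  epoxy: σ_y = 43.90 MPa, ρ = 1182 kg/m³, cost = 11.90 $/kg
  aluminum alloy: σ_y = 463.0 MPa, ρ = 2760 kg/m³, cost = 2.646 $/kg
  CFRP laminate: σ_y = 754.0 MPa, ρ = 1560 kg/m³, cost = 100.0 $/kg
  brass: σ_y = 292.3 MPa, ρ = 8527 kg/m³, cost = 7.940 $/kg
  stainless steel: σ_y = 342.0 MPa, ρ = 7769 kg/m³, cost = 6.460 $/kg
  aluminum alloy: M = 63.4 kN·m per $
  alloy steel: M = 49.0 kN·m per $
  soda-lime glass: M = 10.7 kN·m per $
  stainless steel: M = 6.81 kN·m per $
  CFRP laminate: M = 4.83 kN·m per $
  brass: M = 4.32 kN·m per $
  epoxy: M = 3.12 kN·m per $
The maximum is for aluminum alloy.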